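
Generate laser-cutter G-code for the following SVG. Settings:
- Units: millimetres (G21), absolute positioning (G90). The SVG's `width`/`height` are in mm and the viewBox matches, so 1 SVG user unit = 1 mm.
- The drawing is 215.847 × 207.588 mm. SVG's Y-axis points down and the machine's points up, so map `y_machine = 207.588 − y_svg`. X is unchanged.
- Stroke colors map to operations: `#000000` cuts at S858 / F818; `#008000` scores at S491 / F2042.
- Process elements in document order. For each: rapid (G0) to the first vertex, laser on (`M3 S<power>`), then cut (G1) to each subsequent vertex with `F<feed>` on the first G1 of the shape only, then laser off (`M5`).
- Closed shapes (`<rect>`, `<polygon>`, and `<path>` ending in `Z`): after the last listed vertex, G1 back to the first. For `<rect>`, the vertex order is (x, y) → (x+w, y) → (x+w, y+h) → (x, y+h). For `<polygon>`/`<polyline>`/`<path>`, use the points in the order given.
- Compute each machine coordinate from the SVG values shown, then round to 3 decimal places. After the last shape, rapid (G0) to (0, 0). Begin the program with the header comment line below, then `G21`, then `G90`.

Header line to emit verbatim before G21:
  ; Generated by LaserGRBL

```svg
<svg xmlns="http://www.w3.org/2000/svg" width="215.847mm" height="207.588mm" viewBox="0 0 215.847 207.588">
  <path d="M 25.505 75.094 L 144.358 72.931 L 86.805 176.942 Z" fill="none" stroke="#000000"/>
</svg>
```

1 u = 1 mm; y_m = 207.588 − y.

[1] `<path>` regular polygon, #000000→cut S858 F818: (25.505,132.494) → (144.358,134.657) → (86.805,30.646) → (25.505,132.494) (closed)

; Generated by LaserGRBL
G21
G90
G0 X25.505 Y132.494
M3 S858
G1 X144.358 Y134.657 F818
G1 X86.805 Y30.646
G1 X25.505 Y132.494
M5
G0 X0.000 Y0.000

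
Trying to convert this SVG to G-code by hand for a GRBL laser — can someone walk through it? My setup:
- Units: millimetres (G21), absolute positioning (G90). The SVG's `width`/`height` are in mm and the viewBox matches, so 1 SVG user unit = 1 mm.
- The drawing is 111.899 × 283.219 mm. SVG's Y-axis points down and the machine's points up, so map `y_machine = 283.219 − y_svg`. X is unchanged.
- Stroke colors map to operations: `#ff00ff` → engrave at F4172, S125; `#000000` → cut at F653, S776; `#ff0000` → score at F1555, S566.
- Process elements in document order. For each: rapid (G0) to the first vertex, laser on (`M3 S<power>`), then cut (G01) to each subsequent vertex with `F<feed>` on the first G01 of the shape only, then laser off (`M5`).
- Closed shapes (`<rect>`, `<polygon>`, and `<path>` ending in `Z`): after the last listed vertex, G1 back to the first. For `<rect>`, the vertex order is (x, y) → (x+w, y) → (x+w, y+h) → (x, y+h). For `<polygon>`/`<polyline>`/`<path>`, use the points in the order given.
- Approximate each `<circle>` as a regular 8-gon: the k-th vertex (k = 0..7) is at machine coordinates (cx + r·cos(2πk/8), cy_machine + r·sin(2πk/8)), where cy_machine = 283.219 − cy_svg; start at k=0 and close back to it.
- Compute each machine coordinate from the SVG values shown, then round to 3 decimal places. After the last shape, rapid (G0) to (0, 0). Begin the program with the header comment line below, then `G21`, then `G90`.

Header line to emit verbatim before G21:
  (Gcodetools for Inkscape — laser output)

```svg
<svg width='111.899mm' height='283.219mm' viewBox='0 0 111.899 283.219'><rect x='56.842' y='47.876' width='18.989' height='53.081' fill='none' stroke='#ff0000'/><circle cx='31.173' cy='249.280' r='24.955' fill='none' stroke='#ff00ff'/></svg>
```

viewBox `0 0 111.899 283.219` with mm width/height → 1 unit = 1 mm. Flip: y_m = 283.219 − y_svg.

**Shape 1** — `<rect>` rectangle, stroke `#ff0000` → score (S566, F1555). Machine vertices: (56.842,235.343) → (75.831,235.343) → (75.831,182.262) → (56.842,182.262) → (56.842,235.343). Closed: final G1 returns to the first vertex.

**Shape 2** — `<circle>` circle, stroke `#ff00ff` → engrave (S125, F4172). Machine vertices: (56.128,33.939) → (48.819,51.585) → (31.173,58.894) → (13.527,51.585) → (6.218,33.939) → (13.527,16.293) → (31.173,8.984) → (48.819,16.293) → (56.128,33.939). Closed: final G1 returns to the first vertex.

(Gcodetools for Inkscape — laser output)
G21
G90
G0 X56.842 Y235.343
M3 S566
G01 X75.831 Y235.343 F1555
G01 X75.831 Y182.262
G01 X56.842 Y182.262
G01 X56.842 Y235.343
M5
G0 X56.128 Y33.939
M3 S125
G01 X48.819 Y51.585 F4172
G01 X31.173 Y58.894
G01 X13.527 Y51.585
G01 X6.218 Y33.939
G01 X13.527 Y16.293
G01 X31.173 Y8.984
G01 X48.819 Y16.293
G01 X56.128 Y33.939
M5
G0 X0.000 Y0.000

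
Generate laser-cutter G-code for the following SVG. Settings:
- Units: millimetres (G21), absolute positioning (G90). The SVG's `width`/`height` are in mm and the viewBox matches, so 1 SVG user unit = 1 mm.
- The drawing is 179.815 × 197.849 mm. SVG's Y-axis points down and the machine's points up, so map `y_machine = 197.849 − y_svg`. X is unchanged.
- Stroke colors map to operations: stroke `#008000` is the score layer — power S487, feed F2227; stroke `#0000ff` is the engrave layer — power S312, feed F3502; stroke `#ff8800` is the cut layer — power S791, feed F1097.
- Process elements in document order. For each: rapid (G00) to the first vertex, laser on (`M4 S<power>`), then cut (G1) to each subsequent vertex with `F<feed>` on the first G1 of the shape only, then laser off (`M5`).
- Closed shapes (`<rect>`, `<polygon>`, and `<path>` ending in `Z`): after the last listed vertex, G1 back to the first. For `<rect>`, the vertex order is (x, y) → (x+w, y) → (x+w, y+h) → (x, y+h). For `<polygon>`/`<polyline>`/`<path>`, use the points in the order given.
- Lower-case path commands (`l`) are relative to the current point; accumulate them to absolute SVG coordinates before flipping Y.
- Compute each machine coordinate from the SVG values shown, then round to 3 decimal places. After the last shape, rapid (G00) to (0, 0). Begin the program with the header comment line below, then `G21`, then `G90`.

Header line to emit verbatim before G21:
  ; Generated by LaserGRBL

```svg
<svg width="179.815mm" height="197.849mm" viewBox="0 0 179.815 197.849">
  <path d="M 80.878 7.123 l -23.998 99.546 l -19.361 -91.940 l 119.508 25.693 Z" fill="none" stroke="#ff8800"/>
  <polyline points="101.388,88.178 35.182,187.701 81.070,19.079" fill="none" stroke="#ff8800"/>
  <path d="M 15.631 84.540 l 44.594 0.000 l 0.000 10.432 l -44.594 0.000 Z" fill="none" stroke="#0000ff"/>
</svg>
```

viewBox `0 0 179.815 197.849` with mm width/height → 1 unit = 1 mm. Flip: y_m = 197.849 − y_svg.

**Shape 1** — `<path>` closed polygon, stroke `#ff8800` → cut (S791, F1097). Machine vertices: (80.878,190.726) → (56.880,91.180) → (37.519,183.120) → (157.027,157.427) → (80.878,190.726). Closed: final G1 returns to the first vertex.

**Shape 2** — `<polyline>` open polyline, stroke `#ff8800` → cut (S791, F1097). Machine vertices: (101.388,109.671) → (35.182,10.148) → (81.070,178.770). Open path.

**Shape 3** — `<path>` rectangle, stroke `#0000ff` → engrave (S312, F3502). Machine vertices: (15.631,113.309) → (60.225,113.309) → (60.225,102.877) → (15.631,102.877) → (15.631,113.309). Closed: final G1 returns to the first vertex.

; Generated by LaserGRBL
G21
G90
G00 X80.878 Y190.726
M4 S791
G1 X56.880 Y91.180 F1097
G1 X37.519 Y183.120
G1 X157.027 Y157.427
G1 X80.878 Y190.726
M5
G00 X101.388 Y109.671
M4 S791
G1 X35.182 Y10.148 F1097
G1 X81.070 Y178.770
M5
G00 X15.631 Y113.309
M4 S312
G1 X60.225 Y113.309 F3502
G1 X60.225 Y102.877
G1 X15.631 Y102.877
G1 X15.631 Y113.309
M5
G00 X0.000 Y0.000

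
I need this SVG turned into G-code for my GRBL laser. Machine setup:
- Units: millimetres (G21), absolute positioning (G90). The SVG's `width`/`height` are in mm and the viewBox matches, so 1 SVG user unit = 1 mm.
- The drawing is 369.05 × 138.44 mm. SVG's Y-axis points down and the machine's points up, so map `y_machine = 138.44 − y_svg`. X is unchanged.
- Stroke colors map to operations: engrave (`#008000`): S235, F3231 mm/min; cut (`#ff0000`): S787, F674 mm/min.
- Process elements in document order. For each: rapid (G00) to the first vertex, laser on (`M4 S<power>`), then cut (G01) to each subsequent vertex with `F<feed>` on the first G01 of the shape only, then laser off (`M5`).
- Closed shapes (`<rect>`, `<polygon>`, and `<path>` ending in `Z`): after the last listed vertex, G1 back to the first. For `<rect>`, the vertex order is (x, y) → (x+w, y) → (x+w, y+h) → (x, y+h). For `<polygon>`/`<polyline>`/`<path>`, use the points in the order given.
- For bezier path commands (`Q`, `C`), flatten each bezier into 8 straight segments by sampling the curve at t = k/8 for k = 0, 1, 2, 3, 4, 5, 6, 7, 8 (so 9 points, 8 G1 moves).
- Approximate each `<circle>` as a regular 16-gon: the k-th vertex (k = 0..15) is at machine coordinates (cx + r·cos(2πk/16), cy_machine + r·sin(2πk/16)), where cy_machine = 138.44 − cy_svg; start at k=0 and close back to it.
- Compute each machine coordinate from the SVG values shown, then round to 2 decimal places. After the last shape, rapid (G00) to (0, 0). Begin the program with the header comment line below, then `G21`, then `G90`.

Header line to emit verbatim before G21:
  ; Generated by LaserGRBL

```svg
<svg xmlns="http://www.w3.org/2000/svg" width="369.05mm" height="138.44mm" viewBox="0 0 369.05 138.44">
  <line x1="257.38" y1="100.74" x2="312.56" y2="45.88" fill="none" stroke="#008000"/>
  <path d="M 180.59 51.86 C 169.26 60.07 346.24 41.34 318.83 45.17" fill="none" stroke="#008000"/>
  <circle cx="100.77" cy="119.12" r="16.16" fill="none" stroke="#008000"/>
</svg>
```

; Generated by LaserGRBL
G21
G90
G00 X257.38 Y37.70
M4 S235
G01 X312.56 Y92.56 F3231
M5
G00 X180.59 Y86.58
M4 S235
G01 X184.40 Y84.67 F3231
G01 X201.26 Y84.70
G01 X226.58 Y86.10
G01 X255.74 Y88.28
G01 X284.15 Y90.67
G01 X307.20 Y92.69
G01 X320.29 Y93.75
G01 X318.83 Y93.27
M5
G00 X116.93 Y19.32
M4 S235
G01 X115.70 Y25.50 F3231
G01 X112.20 Y30.75
G01 X106.95 Y34.25
G01 X100.77 Y35.48
G01 X94.59 Y34.25
G01 X89.34 Y30.75
G01 X85.84 Y25.50
G01 X84.61 Y19.32
G01 X85.84 Y13.14
G01 X89.34 Y7.89
G01 X94.59 Y4.39
G01 X100.77 Y3.16
G01 X106.95 Y4.39
G01 X112.20 Y7.89
G01 X115.70 Y13.14
G01 X116.93 Y19.32
M5
G00 X0.00 Y0.00

Since the viewBox matches the mm dimensions, user units are millimetres directly. The only transform is the Y-flip y_m = 138.44 − y_svg.

Shape 1 is a line segment drawn with `<line>`. Its stroke #008000 means engrave at S235, F3231. After flipping Y the toolpath is (257.38,37.70) → (312.56,92.56).

Shape 2 is a cubic bezier drawn with `<path>`. Its stroke #008000 means engrave at S235, F3231. After flipping Y the toolpath is (180.59,86.58) → (184.40,84.67) → (201.26,84.70) → (226.58,86.10) → (255.74,88.28) → (284.15,90.67) → (307.20,92.69) → (320.29,93.75) → (318.83,93.27).

Shape 3 is a circle drawn with `<circle>`. Its stroke #008000 means engrave at S235, F3231. After flipping Y the toolpath is (116.93,19.32) → (115.70,25.50) → (112.20,30.75) → (106.95,34.25) → (100.77,35.48) → (94.59,34.25) → (89.34,30.75) → (85.84,25.50) → (84.61,19.32) → (85.84,13.14) → (89.34,7.89) → (94.59,4.39) → (100.77,3.16) → (106.95,4.39) → (112.20,7.89) → (115.70,13.14) → (116.93,19.32), returning to the start.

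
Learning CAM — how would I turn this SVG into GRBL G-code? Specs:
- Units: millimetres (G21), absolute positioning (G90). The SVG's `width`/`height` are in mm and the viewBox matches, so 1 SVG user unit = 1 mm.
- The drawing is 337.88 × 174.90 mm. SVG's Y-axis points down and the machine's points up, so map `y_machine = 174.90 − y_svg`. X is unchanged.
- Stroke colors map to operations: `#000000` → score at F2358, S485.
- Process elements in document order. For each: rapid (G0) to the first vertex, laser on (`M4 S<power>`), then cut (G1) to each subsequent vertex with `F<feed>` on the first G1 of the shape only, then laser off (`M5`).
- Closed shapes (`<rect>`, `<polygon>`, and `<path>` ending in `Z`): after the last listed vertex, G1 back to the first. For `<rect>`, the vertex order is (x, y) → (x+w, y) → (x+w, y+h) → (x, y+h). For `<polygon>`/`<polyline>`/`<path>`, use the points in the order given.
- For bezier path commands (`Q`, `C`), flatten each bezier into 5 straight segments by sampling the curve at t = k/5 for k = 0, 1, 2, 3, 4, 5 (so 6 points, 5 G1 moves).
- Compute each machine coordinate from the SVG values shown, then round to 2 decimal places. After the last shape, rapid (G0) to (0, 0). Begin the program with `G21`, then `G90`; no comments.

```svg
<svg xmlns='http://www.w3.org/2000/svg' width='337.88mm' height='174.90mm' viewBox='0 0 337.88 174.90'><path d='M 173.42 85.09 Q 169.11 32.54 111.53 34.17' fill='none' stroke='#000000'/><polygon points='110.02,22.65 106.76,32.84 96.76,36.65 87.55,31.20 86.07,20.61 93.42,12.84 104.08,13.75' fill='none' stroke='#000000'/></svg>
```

viewBox `0 0 337.88 174.90` with mm width/height → 1 unit = 1 mm. Flip: y_m = 174.90 − y_svg.

**Shape 1** — `<path>` quadratic bezier, stroke `#000000` → score (S485, F2358). Control points (SVG): P0=(173.42,85.09), P1=(169.11,32.54), P2=(111.53,34.17); sampled at t=k/5. Machine vertices: (173.42,89.81) → (169.57,108.66) → (161.45,123.18) → (149.07,133.37) → (132.43,139.21) → (111.53,140.73). Open path.

**Shape 2** — `<polygon>` regular polygon, stroke `#000000` → score (S485, F2358). Machine vertices: (110.02,152.25) → (106.76,142.06) → (96.76,138.25) → (87.55,143.70) → (86.07,154.29) → (93.42,162.06) → (104.08,161.15) → (110.02,152.25). Closed: final G1 returns to the first vertex.

G21
G90
G0 X173.42 Y89.81
M4 S485
G1 X169.57 Y108.66 F2358
G1 X161.45 Y123.18
G1 X149.07 Y133.37
G1 X132.43 Y139.21
G1 X111.53 Y140.73
M5
G0 X110.02 Y152.25
M4 S485
G1 X106.76 Y142.06 F2358
G1 X96.76 Y138.25
G1 X87.55 Y143.70
G1 X86.07 Y154.29
G1 X93.42 Y162.06
G1 X104.08 Y161.15
G1 X110.02 Y152.25
M5
G0 X0.00 Y0.00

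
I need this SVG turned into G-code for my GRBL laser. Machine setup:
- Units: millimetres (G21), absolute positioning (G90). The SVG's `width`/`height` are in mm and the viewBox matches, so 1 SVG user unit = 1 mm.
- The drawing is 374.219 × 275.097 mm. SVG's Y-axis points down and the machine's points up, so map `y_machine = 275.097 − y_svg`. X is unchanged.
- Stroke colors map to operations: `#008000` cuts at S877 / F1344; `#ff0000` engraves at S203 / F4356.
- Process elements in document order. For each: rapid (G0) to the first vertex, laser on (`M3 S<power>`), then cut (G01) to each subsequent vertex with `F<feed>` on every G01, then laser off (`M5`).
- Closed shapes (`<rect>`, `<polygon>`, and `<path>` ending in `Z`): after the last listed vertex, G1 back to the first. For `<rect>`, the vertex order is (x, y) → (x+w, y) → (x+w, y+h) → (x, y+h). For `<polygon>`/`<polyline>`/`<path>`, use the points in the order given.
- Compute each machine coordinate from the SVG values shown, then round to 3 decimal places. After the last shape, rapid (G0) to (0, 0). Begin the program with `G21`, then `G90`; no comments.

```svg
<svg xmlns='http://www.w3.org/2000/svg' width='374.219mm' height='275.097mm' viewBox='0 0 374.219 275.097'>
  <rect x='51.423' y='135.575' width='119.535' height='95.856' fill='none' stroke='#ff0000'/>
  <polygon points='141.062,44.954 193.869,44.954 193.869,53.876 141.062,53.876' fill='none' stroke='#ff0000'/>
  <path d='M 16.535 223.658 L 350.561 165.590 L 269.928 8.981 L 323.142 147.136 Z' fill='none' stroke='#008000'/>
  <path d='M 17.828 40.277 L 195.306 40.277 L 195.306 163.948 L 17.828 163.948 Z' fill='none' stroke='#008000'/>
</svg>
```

Since the viewBox matches the mm dimensions, user units are millimetres directly. The only transform is the Y-flip y_m = 275.097 − y_svg.

Shape 1 is a rectangle drawn with `<rect>`. Its stroke #ff0000 means engrave at S203, F4356. After flipping Y the toolpath is (51.423,139.522) → (170.958,139.522) → (170.958,43.666) → (51.423,43.666) → (51.423,139.522), returning to the start.

Shape 2 is a rectangle drawn with `<polygon>`. Its stroke #ff0000 means engrave at S203, F4356. After flipping Y the toolpath is (141.062,230.143) → (193.869,230.143) → (193.869,221.221) → (141.062,221.221) → (141.062,230.143), returning to the start.

Shape 3 is a closed polygon drawn with `<path>`. Its stroke #008000 means cut at S877, F1344. After flipping Y the toolpath is (16.535,51.439) → (350.561,109.507) → (269.928,266.116) → (323.142,127.961) → (16.535,51.439), returning to the start.

Shape 4 is a rectangle drawn with `<path>`. Its stroke #008000 means cut at S877, F1344. After flipping Y the toolpath is (17.828,234.820) → (195.306,234.820) → (195.306,111.149) → (17.828,111.149) → (17.828,234.820), returning to the start.

G21
G90
G0 X51.423 Y139.522
M3 S203
G01 X170.958 Y139.522 F4356
G01 X170.958 Y43.666 F4356
G01 X51.423 Y43.666 F4356
G01 X51.423 Y139.522 F4356
M5
G0 X141.062 Y230.143
M3 S203
G01 X193.869 Y230.143 F4356
G01 X193.869 Y221.221 F4356
G01 X141.062 Y221.221 F4356
G01 X141.062 Y230.143 F4356
M5
G0 X16.535 Y51.439
M3 S877
G01 X350.561 Y109.507 F1344
G01 X269.928 Y266.116 F1344
G01 X323.142 Y127.961 F1344
G01 X16.535 Y51.439 F1344
M5
G0 X17.828 Y234.820
M3 S877
G01 X195.306 Y234.820 F1344
G01 X195.306 Y111.149 F1344
G01 X17.828 Y111.149 F1344
G01 X17.828 Y234.820 F1344
M5
G0 X0.000 Y0.000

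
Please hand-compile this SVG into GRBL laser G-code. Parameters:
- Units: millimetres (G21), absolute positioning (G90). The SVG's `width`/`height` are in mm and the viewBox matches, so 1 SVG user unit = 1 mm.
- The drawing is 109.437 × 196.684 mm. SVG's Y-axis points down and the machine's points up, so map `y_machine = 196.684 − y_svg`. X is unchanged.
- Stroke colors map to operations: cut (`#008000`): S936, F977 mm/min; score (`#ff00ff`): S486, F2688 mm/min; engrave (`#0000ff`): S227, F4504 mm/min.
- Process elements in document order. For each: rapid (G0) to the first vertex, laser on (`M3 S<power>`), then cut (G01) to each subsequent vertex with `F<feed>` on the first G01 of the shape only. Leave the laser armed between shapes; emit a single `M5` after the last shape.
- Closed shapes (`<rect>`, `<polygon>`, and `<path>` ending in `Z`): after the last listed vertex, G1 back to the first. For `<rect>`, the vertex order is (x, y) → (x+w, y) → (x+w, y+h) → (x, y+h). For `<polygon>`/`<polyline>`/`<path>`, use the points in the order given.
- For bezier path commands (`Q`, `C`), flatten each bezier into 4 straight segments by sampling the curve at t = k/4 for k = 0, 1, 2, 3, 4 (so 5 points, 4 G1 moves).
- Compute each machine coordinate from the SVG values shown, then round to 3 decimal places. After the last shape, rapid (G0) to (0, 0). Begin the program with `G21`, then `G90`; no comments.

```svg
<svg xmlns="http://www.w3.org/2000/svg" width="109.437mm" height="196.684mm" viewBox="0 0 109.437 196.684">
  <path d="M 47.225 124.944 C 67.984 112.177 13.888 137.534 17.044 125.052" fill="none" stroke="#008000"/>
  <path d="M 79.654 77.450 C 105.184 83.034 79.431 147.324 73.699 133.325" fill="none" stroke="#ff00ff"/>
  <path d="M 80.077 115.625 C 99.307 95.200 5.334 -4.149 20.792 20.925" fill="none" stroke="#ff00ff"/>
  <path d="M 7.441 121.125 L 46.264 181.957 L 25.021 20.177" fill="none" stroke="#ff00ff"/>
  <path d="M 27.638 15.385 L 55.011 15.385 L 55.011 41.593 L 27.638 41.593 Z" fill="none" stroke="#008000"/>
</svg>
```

1 u = 1 mm; y_m = 196.684 − y.

[1] `<path>` cubic bezier, #008000→cut S936 F977: (47.225,71.740) → (50.823,75.354) → (38.736,71.793) → (23.348,68.178) → (17.044,71.632)

[2] `<path>` cubic bezier, #ff00ff→score S486 F2688: (79.654,119.234) → (90.300,106.179) → (88.400,83.953) → (80.638,65.398) → (73.699,63.359)

[3] `<path>` cubic bezier, #ff00ff→score S486 F2688: (80.077,81.059) → (76.753,107.999) → (51.849,145.471) → (26.238,174.412) → (20.792,175.759)

[4] `<path>` open polyline, #ff00ff→score S486 F2688: (7.441,75.559) → (46.264,14.727) → (25.021,176.507)

[5] `<path>` rectangle, #008000→cut S936 F977: (27.638,181.299) → (55.011,181.299) → (55.011,155.091) → (27.638,155.091) → (27.638,181.299) (closed)

G21
G90
G0 X47.225 Y71.740
M3 S936
G01 X50.823 Y75.354 F977
G01 X38.736 Y71.793
G01 X23.348 Y68.178
G01 X17.044 Y71.632
G0 X79.654 Y119.234
M3 S486
G01 X90.300 Y106.179 F2688
G01 X88.400 Y83.953
G01 X80.638 Y65.398
G01 X73.699 Y63.359
G0 X80.077 Y81.059
M3 S486
G01 X76.753 Y107.999 F2688
G01 X51.849 Y145.471
G01 X26.238 Y174.412
G01 X20.792 Y175.759
G0 X7.441 Y75.559
M3 S486
G01 X46.264 Y14.727 F2688
G01 X25.021 Y176.507
G0 X27.638 Y181.299
M3 S936
G01 X55.011 Y181.299 F977
G01 X55.011 Y155.091
G01 X27.638 Y155.091
G01 X27.638 Y181.299
M5
G0 X0.000 Y0.000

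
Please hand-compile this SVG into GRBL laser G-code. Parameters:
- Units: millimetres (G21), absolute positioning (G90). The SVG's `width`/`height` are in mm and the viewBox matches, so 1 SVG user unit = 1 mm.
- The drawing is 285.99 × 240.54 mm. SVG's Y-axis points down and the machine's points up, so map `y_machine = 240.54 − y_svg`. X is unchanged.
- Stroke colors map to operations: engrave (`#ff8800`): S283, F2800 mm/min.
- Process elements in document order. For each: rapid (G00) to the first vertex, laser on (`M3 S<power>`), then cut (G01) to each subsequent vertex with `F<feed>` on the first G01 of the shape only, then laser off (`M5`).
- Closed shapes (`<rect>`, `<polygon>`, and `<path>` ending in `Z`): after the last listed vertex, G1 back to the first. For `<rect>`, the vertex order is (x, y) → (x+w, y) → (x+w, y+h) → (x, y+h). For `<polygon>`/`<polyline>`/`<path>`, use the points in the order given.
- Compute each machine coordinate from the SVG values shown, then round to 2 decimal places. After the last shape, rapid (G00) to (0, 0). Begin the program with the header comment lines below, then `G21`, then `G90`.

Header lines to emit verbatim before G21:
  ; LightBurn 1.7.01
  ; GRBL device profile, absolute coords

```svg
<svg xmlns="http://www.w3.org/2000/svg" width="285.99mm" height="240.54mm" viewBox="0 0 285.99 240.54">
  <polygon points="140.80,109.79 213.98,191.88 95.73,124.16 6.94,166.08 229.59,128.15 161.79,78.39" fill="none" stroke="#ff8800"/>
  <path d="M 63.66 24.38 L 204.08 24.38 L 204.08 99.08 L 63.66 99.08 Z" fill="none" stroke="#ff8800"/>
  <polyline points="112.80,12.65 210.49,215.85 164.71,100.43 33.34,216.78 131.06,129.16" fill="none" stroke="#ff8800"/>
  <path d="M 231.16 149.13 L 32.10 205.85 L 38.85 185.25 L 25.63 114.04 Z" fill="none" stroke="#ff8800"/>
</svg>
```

; LightBurn 1.7.01
; GRBL device profile, absolute coords
G21
G90
G00 X140.80 Y130.75
M3 S283
G01 X213.98 Y48.66 F2800
G01 X95.73 Y116.38
G01 X6.94 Y74.46
G01 X229.59 Y112.39
G01 X161.79 Y162.15
G01 X140.80 Y130.75
M5
G00 X63.66 Y216.16
M3 S283
G01 X204.08 Y216.16 F2800
G01 X204.08 Y141.46
G01 X63.66 Y141.46
G01 X63.66 Y216.16
M5
G00 X112.80 Y227.89
M3 S283
G01 X210.49 Y24.69 F2800
G01 X164.71 Y140.11
G01 X33.34 Y23.76
G01 X131.06 Y111.38
M5
G00 X231.16 Y91.41
M3 S283
G01 X32.10 Y34.69 F2800
G01 X38.85 Y55.29
G01 X25.63 Y126.50
G01 X231.16 Y91.41
M5
G00 X0.00 Y0.00

Since the viewBox matches the mm dimensions, user units are millimetres directly. The only transform is the Y-flip y_m = 240.54 − y_svg.

Shape 1 is a closed polygon drawn with `<polygon>`. Its stroke #ff8800 means engrave at S283, F2800. After flipping Y the toolpath is (140.80,130.75) → (213.98,48.66) → (95.73,116.38) → (6.94,74.46) → (229.59,112.39) → (161.79,162.15) → (140.80,130.75), returning to the start.

Shape 2 is a rectangle drawn with `<path>`. Its stroke #ff8800 means engrave at S283, F2800. After flipping Y the toolpath is (63.66,216.16) → (204.08,216.16) → (204.08,141.46) → (63.66,141.46) → (63.66,216.16), returning to the start.

Shape 3 is a open polyline drawn with `<polyline>`. Its stroke #ff8800 means engrave at S283, F2800. After flipping Y the toolpath is (112.80,227.89) → (210.49,24.69) → (164.71,140.11) → (33.34,23.76) → (131.06,111.38).

Shape 4 is a closed polygon drawn with `<path>`. Its stroke #ff8800 means engrave at S283, F2800. After flipping Y the toolpath is (231.16,91.41) → (32.10,34.69) → (38.85,55.29) → (25.63,126.50) → (231.16,91.41), returning to the start.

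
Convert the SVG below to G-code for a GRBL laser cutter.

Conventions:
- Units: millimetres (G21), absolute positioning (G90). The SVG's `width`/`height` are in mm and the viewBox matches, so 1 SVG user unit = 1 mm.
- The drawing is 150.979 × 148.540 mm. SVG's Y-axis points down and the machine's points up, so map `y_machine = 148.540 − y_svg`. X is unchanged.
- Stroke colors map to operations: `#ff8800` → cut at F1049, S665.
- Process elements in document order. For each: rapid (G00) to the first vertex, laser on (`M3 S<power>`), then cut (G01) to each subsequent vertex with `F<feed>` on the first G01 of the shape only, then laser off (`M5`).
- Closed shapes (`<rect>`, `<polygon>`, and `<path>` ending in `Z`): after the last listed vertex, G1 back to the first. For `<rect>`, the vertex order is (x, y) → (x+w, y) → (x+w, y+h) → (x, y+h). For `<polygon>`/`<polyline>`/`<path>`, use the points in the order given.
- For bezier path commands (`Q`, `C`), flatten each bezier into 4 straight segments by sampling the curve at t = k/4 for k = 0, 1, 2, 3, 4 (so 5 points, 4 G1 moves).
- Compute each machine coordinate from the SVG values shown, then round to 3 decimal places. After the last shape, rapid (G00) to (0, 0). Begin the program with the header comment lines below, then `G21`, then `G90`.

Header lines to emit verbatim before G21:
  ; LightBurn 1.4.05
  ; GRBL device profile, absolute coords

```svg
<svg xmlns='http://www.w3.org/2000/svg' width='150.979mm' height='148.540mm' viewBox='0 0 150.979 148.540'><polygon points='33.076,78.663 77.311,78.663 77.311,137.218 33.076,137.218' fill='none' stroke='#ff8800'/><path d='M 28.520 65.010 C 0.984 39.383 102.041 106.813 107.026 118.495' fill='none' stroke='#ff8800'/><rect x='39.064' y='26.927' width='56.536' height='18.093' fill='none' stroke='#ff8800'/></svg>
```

viewBox `0 0 150.979 148.540` with mm width/height → 1 unit = 1 mm. Flip: y_m = 148.540 − y_svg.

**Shape 1** — `<polygon>` rectangle, stroke `#ff8800` → cut (S665, F1049). Machine vertices: (33.076,69.877) → (77.311,69.877) → (77.311,11.322) → (33.076,11.322) → (33.076,69.877). Closed: final G1 returns to the first vertex.

**Shape 2** — `<path>` cubic bezier, stroke `#ff8800` → cut (S665, F1049). Control points (SVG): P0=(28.520,65.010), P1=(0.984,39.383), P2=(102.041,106.813), P3=(107.026,118.495); sampled at t=k/4. Machine vertices: (28.520,83.530) → (28.469,87.627) → (55.578,70.778) → (88.784,46.934) → (107.026,30.045). Open path.

**Shape 3** — `<rect>` rectangle, stroke `#ff8800` → cut (S665, F1049). Machine vertices: (39.064,121.613) → (95.600,121.613) → (95.600,103.520) → (39.064,103.520) → (39.064,121.613). Closed: final G1 returns to the first vertex.

; LightBurn 1.4.05
; GRBL device profile, absolute coords
G21
G90
G00 X33.076 Y69.877
M3 S665
G01 X77.311 Y69.877 F1049
G01 X77.311 Y11.322
G01 X33.076 Y11.322
G01 X33.076 Y69.877
M5
G00 X28.520 Y83.530
M3 S665
G01 X28.469 Y87.627 F1049
G01 X55.578 Y70.778
G01 X88.784 Y46.934
G01 X107.026 Y30.045
M5
G00 X39.064 Y121.613
M3 S665
G01 X95.600 Y121.613 F1049
G01 X95.600 Y103.520
G01 X39.064 Y103.520
G01 X39.064 Y121.613
M5
G00 X0.000 Y0.000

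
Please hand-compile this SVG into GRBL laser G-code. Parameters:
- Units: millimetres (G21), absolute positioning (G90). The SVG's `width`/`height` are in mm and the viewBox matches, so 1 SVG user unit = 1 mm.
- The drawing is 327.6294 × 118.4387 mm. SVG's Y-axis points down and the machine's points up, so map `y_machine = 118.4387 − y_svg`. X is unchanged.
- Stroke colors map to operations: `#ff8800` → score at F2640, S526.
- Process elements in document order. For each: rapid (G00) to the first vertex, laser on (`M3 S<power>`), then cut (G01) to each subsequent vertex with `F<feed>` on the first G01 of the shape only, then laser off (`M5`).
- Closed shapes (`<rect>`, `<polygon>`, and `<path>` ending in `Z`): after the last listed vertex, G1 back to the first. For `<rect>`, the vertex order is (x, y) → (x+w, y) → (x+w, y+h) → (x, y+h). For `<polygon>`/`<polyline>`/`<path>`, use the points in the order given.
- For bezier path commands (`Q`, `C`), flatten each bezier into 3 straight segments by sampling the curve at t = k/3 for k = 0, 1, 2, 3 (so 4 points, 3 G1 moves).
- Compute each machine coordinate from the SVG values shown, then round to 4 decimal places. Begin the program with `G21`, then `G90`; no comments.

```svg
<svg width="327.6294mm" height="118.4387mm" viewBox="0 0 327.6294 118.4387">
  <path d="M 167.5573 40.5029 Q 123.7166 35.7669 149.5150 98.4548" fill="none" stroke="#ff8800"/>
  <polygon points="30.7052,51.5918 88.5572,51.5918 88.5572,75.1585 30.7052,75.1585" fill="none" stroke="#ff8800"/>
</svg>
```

G21
G90
G00 X167.5573 Y77.9358
M3 S526
G01 X146.0678 Y73.6016 F2640
G01 X140.0537 Y54.2843
G01 X149.5150 Y19.9839
M5
G00 X30.7052 Y66.8469
M3 S526
G01 X88.5572 Y66.8469 F2640
G01 X88.5572 Y43.2802
G01 X30.7052 Y43.2802
G01 X30.7052 Y66.8469
M5

Since the viewBox matches the mm dimensions, user units are millimetres directly. The only transform is the Y-flip y_m = 118.4387 − y_svg.

Shape 1 is a quadratic bezier drawn with `<path>`. Its stroke #ff8800 means score at S526, F2640. After flipping Y the toolpath is (167.5573,77.9358) → (146.0678,73.6016) → (140.0537,54.2843) → (149.5150,19.9839).

Shape 2 is a rectangle drawn with `<polygon>`. Its stroke #ff8800 means score at S526, F2640. After flipping Y the toolpath is (30.7052,66.8469) → (88.5572,66.8469) → (88.5572,43.2802) → (30.7052,43.2802) → (30.7052,66.8469), returning to the start.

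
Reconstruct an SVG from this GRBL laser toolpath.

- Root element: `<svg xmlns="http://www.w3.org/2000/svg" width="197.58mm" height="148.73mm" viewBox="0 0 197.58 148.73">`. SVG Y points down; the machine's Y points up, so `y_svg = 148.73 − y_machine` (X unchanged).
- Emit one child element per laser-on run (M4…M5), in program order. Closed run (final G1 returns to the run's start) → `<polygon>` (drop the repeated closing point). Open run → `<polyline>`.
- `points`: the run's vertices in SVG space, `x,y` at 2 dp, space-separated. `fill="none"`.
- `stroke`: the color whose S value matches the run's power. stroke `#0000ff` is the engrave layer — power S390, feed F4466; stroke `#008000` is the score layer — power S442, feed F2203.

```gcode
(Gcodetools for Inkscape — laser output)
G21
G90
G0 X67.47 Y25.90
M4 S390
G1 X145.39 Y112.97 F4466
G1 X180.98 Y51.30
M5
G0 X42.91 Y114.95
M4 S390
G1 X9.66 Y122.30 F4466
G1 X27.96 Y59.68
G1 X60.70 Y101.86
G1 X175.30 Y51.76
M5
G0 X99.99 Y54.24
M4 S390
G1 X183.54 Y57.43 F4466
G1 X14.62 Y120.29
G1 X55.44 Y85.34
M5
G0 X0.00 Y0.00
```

Each laser-on run becomes one SVG element. Flip Y back into SVG space with y_svg = 148.73 − y_machine. Every run uses S390, so all elements get stroke `#0000ff` (engrave).

Run 1: The run is open, so emit a `<polyline>` with points (Y-flipped): 67.47,122.83 145.39,35.76 180.98,97.43.

Run 2: The run is open, so emit a `<polyline>` with points (Y-flipped): 42.91,33.78 9.66,26.43 27.96,89.05 60.70,46.87 175.30,96.97.

Run 3: The run is open, so emit a `<polyline>` with points (Y-flipped): 99.99,94.49 183.54,91.30 14.62,28.44 55.44,63.39.

<svg xmlns="http://www.w3.org/2000/svg" width="197.58mm" height="148.73mm" viewBox="0 0 197.58 148.73">
  <polyline points="67.47,122.83 145.39,35.76 180.98,97.43" fill="none" stroke="#0000ff"/>
  <polyline points="42.91,33.78 9.66,26.43 27.96,89.05 60.70,46.87 175.30,96.97" fill="none" stroke="#0000ff"/>
  <polyline points="99.99,94.49 183.54,91.30 14.62,28.44 55.44,63.39" fill="none" stroke="#0000ff"/>
</svg>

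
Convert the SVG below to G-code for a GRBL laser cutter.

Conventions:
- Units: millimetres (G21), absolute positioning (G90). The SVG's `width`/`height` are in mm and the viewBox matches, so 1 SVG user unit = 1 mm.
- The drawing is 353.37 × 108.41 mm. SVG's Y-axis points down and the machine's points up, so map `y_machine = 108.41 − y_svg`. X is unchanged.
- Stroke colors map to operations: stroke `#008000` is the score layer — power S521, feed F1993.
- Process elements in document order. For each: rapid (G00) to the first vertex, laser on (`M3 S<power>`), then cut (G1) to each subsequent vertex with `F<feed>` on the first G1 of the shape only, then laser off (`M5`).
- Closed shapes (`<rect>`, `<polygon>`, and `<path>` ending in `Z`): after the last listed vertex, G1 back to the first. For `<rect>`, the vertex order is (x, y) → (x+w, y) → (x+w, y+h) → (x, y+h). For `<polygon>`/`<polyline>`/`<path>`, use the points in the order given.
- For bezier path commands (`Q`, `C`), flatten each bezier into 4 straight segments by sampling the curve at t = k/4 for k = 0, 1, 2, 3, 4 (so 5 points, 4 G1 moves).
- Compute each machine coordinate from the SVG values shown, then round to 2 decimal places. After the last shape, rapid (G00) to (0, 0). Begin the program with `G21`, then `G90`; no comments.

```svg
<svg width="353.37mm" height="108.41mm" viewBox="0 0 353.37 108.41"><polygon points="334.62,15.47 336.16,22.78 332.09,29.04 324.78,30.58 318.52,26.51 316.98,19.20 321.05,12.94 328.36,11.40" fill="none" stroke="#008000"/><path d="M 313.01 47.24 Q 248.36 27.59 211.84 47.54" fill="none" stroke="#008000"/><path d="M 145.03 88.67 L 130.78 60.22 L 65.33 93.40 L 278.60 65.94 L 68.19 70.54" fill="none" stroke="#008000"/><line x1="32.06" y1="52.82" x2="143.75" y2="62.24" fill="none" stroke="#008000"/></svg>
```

Since the viewBox matches the mm dimensions, user units are millimetres directly. The only transform is the Y-flip y_m = 108.41 − y_svg.

Shape 1 is a regular polygon drawn with `<polygon>`. Its stroke #008000 means score at S521, F1993. After flipping Y the toolpath is (334.62,92.94) → (336.16,85.63) → (332.09,79.37) → (324.78,77.83) → (318.52,81.90) → (316.98,89.21) → (321.05,95.47) → (328.36,97.01) → (334.62,92.94), returning to the start.

Shape 2 is a quadratic bezier drawn with `<path>`. Its stroke #008000 means score at S521, F1993. After flipping Y the toolpath is (313.01,61.17) → (282.44,68.52) → (255.39,70.92) → (231.86,68.37) → (211.84,60.87).

Shape 3 is a open polyline drawn with `<path>`. Its stroke #008000 means score at S521, F1993. After flipping Y the toolpath is (145.03,19.74) → (130.78,48.19) → (65.33,15.01) → (278.60,42.47) → (68.19,37.87).

Shape 4 is a line segment drawn with `<line>`. Its stroke #008000 means score at S521, F1993. After flipping Y the toolpath is (32.06,55.59) → (143.75,46.17).

G21
G90
G00 X334.62 Y92.94
M3 S521
G1 X336.16 Y85.63 F1993
G1 X332.09 Y79.37
G1 X324.78 Y77.83
G1 X318.52 Y81.90
G1 X316.98 Y89.21
G1 X321.05 Y95.47
G1 X328.36 Y97.01
G1 X334.62 Y92.94
M5
G00 X313.01 Y61.17
M3 S521
G1 X282.44 Y68.52 F1993
G1 X255.39 Y70.92
G1 X231.86 Y68.37
G1 X211.84 Y60.87
M5
G00 X145.03 Y19.74
M3 S521
G1 X130.78 Y48.19 F1993
G1 X65.33 Y15.01
G1 X278.60 Y42.47
G1 X68.19 Y37.87
M5
G00 X32.06 Y55.59
M3 S521
G1 X143.75 Y46.17 F1993
M5
G00 X0.00 Y0.00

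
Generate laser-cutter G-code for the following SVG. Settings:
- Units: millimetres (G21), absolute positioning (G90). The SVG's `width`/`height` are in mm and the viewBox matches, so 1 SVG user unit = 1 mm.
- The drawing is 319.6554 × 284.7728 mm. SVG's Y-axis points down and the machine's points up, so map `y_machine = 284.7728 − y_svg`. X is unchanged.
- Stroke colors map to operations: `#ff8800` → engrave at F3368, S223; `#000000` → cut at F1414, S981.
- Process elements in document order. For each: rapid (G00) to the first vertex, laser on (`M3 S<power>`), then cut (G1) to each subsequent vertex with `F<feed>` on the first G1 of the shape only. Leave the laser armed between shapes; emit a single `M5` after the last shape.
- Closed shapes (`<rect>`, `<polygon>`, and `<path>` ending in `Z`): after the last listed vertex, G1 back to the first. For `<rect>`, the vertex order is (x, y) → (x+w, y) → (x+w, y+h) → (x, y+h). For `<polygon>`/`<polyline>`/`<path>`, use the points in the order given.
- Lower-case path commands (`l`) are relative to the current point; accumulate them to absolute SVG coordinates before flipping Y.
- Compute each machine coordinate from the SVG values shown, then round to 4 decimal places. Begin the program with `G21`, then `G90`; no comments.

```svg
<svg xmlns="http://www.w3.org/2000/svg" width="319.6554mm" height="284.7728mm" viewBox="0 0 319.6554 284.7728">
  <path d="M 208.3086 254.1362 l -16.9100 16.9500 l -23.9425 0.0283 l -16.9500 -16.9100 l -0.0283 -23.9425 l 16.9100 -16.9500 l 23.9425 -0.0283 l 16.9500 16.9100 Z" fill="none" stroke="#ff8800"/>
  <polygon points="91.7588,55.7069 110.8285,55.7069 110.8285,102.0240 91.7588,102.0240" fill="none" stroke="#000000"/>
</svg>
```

G21
G90
G00 X208.3086 Y30.6366
M3 S223
G1 X191.3986 Y13.6866 F3368
G1 X167.4561 Y13.6583
G1 X150.5061 Y30.5683
G1 X150.4778 Y54.5108
G1 X167.3878 Y71.4608
G1 X191.3303 Y71.4891
G1 X208.2803 Y54.5791
G1 X208.3086 Y30.6366
G00 X91.7588 Y229.0659
M3 S981
G1 X110.8285 Y229.0659 F1414
G1 X110.8285 Y182.7488
G1 X91.7588 Y182.7488
G1 X91.7588 Y229.0659
M5

1 u = 1 mm; y_m = 284.7728 − y.

[1] `<path>` regular polygon, #ff8800→engrave S223 F3368: (208.3086,30.6366) → (191.3986,13.6866) → (167.4561,13.6583) → (150.5061,30.5683) → (150.4778,54.5108) → (167.3878,71.4608) → (191.3303,71.4891) → (208.2803,54.5791) → (208.3086,30.6366) (closed)

[2] `<polygon>` rectangle, #000000→cut S981 F1414: (91.7588,229.0659) → (110.8285,229.0659) → (110.8285,182.7488) → (91.7588,182.7488) → (91.7588,229.0659) (closed)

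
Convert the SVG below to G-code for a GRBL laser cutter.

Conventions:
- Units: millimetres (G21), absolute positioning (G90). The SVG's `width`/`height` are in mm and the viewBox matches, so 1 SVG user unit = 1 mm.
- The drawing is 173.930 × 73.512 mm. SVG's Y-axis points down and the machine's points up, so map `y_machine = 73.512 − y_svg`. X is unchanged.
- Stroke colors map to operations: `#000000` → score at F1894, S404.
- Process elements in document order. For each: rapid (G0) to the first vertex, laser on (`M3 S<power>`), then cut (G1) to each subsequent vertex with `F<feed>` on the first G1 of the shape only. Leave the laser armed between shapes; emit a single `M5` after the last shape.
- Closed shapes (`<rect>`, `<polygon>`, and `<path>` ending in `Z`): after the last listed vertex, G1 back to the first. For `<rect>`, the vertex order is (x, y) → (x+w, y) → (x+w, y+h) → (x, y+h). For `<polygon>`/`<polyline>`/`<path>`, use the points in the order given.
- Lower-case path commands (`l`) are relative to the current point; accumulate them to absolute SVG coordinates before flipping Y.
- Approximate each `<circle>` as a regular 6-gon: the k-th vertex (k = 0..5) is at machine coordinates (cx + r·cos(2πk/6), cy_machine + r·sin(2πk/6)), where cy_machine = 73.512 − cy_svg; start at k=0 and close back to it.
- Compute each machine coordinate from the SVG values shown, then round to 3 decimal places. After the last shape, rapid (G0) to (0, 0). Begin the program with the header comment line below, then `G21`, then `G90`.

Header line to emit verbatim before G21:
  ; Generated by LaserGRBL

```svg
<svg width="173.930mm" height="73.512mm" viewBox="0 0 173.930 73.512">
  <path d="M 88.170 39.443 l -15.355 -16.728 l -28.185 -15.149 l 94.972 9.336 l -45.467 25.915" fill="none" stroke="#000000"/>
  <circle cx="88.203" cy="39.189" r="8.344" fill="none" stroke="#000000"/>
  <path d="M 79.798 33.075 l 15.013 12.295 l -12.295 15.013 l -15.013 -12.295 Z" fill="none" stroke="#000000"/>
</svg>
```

1 u = 1 mm; y_m = 73.512 − y.

[1] `<path>` open polyline, #000000→score S404 F1894: (88.170,34.069) → (72.815,50.797) → (44.630,65.946) → (139.602,56.610) → (94.135,30.695)

[2] `<circle>` circle, #000000→score S404 F1894: (96.547,34.323) → (92.375,41.549) → (84.031,41.549) → (79.859,34.323) → (84.031,27.097) → (92.375,27.097) → (96.547,34.323) (closed)

[3] `<path>` regular polygon, #000000→score S404 F1894: (79.798,40.437) → (94.811,28.142) → (82.516,13.129) → (67.503,25.424) → (79.798,40.437) (closed)

; Generated by LaserGRBL
G21
G90
G0 X88.170 Y34.069
M3 S404
G1 X72.815 Y50.797 F1894
G1 X44.630 Y65.946
G1 X139.602 Y56.610
G1 X94.135 Y30.695
G0 X96.547 Y34.323
M3 S404
G1 X92.375 Y41.549 F1894
G1 X84.031 Y41.549
G1 X79.859 Y34.323
G1 X84.031 Y27.097
G1 X92.375 Y27.097
G1 X96.547 Y34.323
G0 X79.798 Y40.437
M3 S404
G1 X94.811 Y28.142 F1894
G1 X82.516 Y13.129
G1 X67.503 Y25.424
G1 X79.798 Y40.437
M5
G0 X0.000 Y0.000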